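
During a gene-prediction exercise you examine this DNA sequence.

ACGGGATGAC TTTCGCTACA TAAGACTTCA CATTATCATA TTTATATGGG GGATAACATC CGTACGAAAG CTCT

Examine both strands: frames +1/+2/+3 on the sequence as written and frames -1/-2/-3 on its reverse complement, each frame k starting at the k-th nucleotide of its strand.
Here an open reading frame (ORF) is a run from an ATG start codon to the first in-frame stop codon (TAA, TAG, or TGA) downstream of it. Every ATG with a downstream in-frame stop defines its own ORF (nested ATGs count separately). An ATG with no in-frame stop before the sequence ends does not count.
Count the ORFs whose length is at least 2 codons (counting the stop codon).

Reverse complement (5'→3'): AGAGCTTTCGTACGGATGTTATCCCCCATATAAATATGATAATGTGAAGTCTTATGTAGCGAAAGTCATCCCGT
Frame +1: ACG GGA TGA CTT TCG CTA CAT AAG ACT TCA CAT TAT CAT ATT TAT ATG GGG GAT AAC ATC CGT ACG AAA GCT — no ATG→stop ORF.
Frame +2: CGG GAT GAC TTT CGC TAC ATA AGA CTT CAC ATT ATC ATA TTT ATA TGG GGG ATA ACA TCC GTA CGA AAG CTC — no ATG→stop ORF.
Frame +3: GGG ATG ACT TTC GCT ACA TAA GAC TTC ACA TTA TCA TAT TTA TAT GGG GGA TAA CAT CCG TAC GAA AGC TCT — ATG at 6, stop TAA at 21 → 18 nt.
Frame -1: AGA GCT TTC GTA CGG ATG TTA TCC CCC ATA TAA ATA TGA TAA TGT GAA GTC TTA TGT AGC GAA AGT CAT CCC — ATG at 16, stop TAA at 31 → 18 nt.
Frame -2: GAG CTT TCG TAC GGA TGT TAT CCC CCA TAT AAA TAT GAT AAT GTG AAG TCT TAT GTA GCG AAA GTC ATC CCG — no ATG→stop ORF.
Frame -3: AGC TTT CGT ACG GAT GTT ATC CCC CAT ATA AAT ATG ATA ATG TGA AGT CTT ATG TAG CGA AAG TCA TCC CGT — ATG at 36, stop TGA at 45 → 12 nt; ATG at 42, stop TGA at 45 → 6 nt; ATG at 54, stop TAG at 57 → 6 nt.
ORFs ≥ 2 codons: frame +3 6–23 (6 codons), frame -1 16–33 (6 codons), frame -3 36–47 (4 codons), frame -3 42–47 (2 codons), frame -3 54–59 (2 codons). Count = 5.

5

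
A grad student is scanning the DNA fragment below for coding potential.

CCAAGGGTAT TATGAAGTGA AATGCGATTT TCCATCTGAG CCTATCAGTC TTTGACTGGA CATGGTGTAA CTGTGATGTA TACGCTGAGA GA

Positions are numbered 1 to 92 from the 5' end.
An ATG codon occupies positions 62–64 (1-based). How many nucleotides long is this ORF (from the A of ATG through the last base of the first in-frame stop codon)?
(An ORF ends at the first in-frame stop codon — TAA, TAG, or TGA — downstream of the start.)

9

Codons from position 62: ATG (62–64), GTG (65–67), TAA (68–70).
TAA is the first in-frame stop; ORF spans 62–70, 9 nucleotides.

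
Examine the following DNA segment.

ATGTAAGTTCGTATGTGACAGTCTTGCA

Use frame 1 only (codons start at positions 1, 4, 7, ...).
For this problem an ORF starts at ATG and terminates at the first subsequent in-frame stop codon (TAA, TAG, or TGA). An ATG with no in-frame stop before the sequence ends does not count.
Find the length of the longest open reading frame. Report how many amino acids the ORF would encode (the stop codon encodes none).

Frame 1: ATG TAA GTT CGT ATG TGA CAG TCT TGC — ATG at 1, stop TAA at 4 → 6 nt; ATG at 13, stop TGA at 16 → 6 nt.
Longest: frame 1, positions 1–6, 6 nt = 2 codons = 1 aa. → 1 amino acids.

1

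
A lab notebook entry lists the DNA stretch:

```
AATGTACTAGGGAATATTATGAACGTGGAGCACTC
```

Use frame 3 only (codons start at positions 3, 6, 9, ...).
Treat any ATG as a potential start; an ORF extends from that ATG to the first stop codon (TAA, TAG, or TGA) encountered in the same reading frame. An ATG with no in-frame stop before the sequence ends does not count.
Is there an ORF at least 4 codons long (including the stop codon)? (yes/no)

Frame 3: TGT ACT AGG GAA TAT TAT GAA CGT GGA GCA CTC — no ATG→stop ORF.
Largest ORF found is 0 codons < 4, so no.

no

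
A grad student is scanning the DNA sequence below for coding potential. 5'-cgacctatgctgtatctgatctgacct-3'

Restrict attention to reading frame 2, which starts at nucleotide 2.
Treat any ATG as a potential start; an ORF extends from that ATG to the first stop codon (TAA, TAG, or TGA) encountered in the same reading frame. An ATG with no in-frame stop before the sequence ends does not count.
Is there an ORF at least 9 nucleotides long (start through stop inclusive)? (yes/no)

no

Frame 2: GAC CTA TGC TGT ATC TGA TCT GAC — no ATG→stop ORF.
Largest ORF found is 0 nucleotides < 9, so no.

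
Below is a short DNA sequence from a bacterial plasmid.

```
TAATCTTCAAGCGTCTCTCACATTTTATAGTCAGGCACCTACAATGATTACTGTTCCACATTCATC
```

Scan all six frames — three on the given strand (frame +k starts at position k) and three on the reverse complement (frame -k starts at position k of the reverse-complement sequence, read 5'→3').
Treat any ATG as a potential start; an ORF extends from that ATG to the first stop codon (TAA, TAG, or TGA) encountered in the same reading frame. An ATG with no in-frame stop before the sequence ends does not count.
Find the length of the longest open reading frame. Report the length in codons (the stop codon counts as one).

6

Reverse complement (5'→3'): GATGAATGTGGAACAGTAATCATTGTAGGTGCCTGACTATAAAATGTGAGAGACGCTTGAAGATTA
Frame +1: TAA TCT TCA AGC GTC TCT CAC ATT TTA TAG TCA GGC ACC TAC AAT GAT TAC TGT TCC ACA TTC ATC — no ATG→stop ORF.
Frame +2: AAT CTT CAA GCG TCT CTC ACA TTT TAT AGT CAG GCA CCT ACA ATG ATT ACT GTT CCA CAT TCA — no ATG→stop ORF.
Frame +3: ATC TTC AAG CGT CTC TCA CAT TTT ATA GTC AGG CAC CTA CAA TGA TTA CTG TTC CAC ATT CAT — no ATG→stop ORF.
Frame -1: GAT GAA TGT GGA ACA GTA ATC ATT GTA GGT GCC TGA CTA TAA AAT GTG AGA GAC GCT TGA AGA TTA — no ATG→stop ORF.
Frame -2: ATG AAT GTG GAA CAG TAA TCA TTG TAG GTG CCT GAC TAT AAA ATG TGA GAG ACG CTT GAA GAT — ATG at 2, stop TAA at 17 → 18 nt; ATG at 44, stop TGA at 47 → 6 nt.
Frame -3: TGA ATG TGG AAC AGT AAT CAT TGT AGG TGC CTG ACT ATA AAA TGT GAG AGA CGC TTG AAG ATT — no ATG→stop ORF.
Longest: frame -2, positions 2–19, 18 nt = 6 codons = 5 aa. → 6 codons.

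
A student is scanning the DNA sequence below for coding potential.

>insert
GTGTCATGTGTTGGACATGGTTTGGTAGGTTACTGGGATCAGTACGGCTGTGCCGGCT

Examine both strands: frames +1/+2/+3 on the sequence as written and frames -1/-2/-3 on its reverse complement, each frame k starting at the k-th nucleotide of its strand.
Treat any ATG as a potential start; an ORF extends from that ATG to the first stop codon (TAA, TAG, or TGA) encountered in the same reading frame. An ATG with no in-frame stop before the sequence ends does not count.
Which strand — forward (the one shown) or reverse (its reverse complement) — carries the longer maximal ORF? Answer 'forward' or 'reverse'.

reverse

Reverse complement (5'→3'): AGCCGGCACAGCCGTACTGATCCCAGTAACCTACCAAACCATGTCCAACACATGACAC
Frame +1: GTG TCA TGT GTT GGA CAT GGT TTG GTA GGT TAC TGG GAT CAG TAC GGC TGT GCC GGC — no ATG→stop ORF.
Frame +2: TGT CAT GTG TTG GAC ATG GTT TGG TAG GTT ACT GGG ATC AGT ACG GCT GTG CCG GCT — ATG at 17, stop TAG at 26 → 12 nt.
Frame +3: GTC ATG TGT TGG ACA TGG TTT GGT AGG TTA CTG GGA TCA GTA CGG CTG TGC CGG — no ATG→stop ORF.
Frame -1: AGC CGG CAC AGC CGT ACT GAT CCC AGT AAC CTA CCA AAC CAT GTC CAA CAC ATG ACA — no ATG→stop ORF.
Frame -2: GCC GGC ACA GCC GTA CTG ATC CCA GTA ACC TAC CAA ACC ATG TCC AAC ACA TGA CAC — ATG at 41, stop TGA at 53 → 15 nt.
Frame -3: CCG GCA CAG CCG TAC TGA TCC CAG TAA CCT ACC AAA CCA TGT CCA ACA CAT GAC — no ATG→stop ORF.
Forward-strand max 12 nt; reverse-strand max 15 nt. The reverse strand has the longer ORF.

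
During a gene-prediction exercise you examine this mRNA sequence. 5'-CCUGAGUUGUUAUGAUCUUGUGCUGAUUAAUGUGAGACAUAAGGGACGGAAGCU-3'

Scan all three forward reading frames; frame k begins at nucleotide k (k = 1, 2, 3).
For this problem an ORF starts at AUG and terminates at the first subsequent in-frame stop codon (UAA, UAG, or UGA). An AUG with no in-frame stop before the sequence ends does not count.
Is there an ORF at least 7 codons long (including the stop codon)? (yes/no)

no

Frame 1: CCU GAG UUG UUA UGA UCU UGU GCU GAU UAA UGU GAG ACA UAA GGG ACG GAA GCU — no AUG→stop ORF.
Frame 2: CUG AGU UGU UAU GAU CUU GUG CUG AUU AAU GUG AGA CAU AAG GGA CGG AAG — no AUG→stop ORF.
Frame 3: UGA GUU GUU AUG AUC UUG UGC UGA UUA AUG UGA GAC AUA AGG GAC GGA AGC — AUG at 12, stop UGA at 24 → 15 nt; AUG at 30, stop UGA at 33 → 6 nt.
Largest ORF found is 5 codons < 7, so no.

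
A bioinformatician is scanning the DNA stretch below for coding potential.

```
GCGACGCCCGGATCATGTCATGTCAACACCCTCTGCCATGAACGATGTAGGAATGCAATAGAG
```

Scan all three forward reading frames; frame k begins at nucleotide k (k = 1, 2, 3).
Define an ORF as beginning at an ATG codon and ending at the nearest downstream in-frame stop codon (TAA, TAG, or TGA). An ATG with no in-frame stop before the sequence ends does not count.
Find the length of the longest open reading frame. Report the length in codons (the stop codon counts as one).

14

Frame 1: GCG ACG CCC GGA TCA TGT CAT GTC AAC ACC CTC TGC CAT GAA CGA TGT AGG AAT GCA ATA GAG — no ATG→stop ORF.
Frame 2: CGA CGC CCG GAT CAT GTC ATG TCA ACA CCC TCT GCC ATG AAC GAT GTA GGA ATG CAA TAG — ATG at 20, stop TAG at 59 → 42 nt; ATG at 38, stop TAG at 59 → 24 nt; ATG at 53, stop TAG at 59 → 9 nt.
Frame 3: GAC GCC CGG ATC ATG TCA TGT CAA CAC CCT CTG CCA TGA ACG ATG TAG GAA TGC AAT AGA — ATG at 15, stop TGA at 39 → 27 nt; ATG at 45, stop TAG at 48 → 6 nt.
Longest: frame 2, positions 20–61, 42 nt = 14 codons = 13 aa. → 14 codons.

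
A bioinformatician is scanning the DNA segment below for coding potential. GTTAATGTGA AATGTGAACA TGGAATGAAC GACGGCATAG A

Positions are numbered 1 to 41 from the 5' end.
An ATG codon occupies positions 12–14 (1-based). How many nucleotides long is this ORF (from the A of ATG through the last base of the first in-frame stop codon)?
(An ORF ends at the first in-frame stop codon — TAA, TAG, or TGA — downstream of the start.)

Codons from position 12: ATG (12–14), TGA (15–17).
TGA is the first in-frame stop; ORF spans 12–17, 6 nucleotides.

6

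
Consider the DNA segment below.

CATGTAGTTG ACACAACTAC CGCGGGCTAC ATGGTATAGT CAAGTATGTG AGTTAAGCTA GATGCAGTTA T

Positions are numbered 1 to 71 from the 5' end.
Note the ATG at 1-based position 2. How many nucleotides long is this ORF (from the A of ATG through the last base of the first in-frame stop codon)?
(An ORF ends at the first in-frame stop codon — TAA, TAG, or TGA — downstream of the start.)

6

Codons from position 2: ATG (2–4), TAG (5–7).
TAG is the first in-frame stop; ORF spans 2–7, 6 nucleotides.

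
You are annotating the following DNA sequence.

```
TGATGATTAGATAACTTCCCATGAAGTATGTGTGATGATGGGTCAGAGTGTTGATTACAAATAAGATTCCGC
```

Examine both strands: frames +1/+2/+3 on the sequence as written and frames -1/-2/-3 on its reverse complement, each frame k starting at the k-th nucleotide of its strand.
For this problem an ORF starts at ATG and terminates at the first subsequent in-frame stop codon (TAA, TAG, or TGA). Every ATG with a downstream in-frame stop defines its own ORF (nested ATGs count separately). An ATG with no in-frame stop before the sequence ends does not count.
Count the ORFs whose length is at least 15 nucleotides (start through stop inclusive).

4

Reverse complement (5'→3'): GCGGAATCTTATTTGTAATCAACACTCTGACCCATCATCACACATACTTCATGGGAAGTTATCTAATCATCA
Frame +1: TGA TGA TTA GAT AAC TTC CCA TGA AGT ATG TGT GAT GAT GGG TCA GAG TGT TGA TTA CAA ATA AGA TTC CGC — ATG at 28, stop TGA at 52 → 27 nt.
Frame +2: GAT GAT TAG ATA ACT TCC CAT GAA GTA TGT GTG ATG ATG GGT CAG AGT GTT GAT TAC AAA TAA GAT TCC — ATG at 35, stop TAA at 62 → 30 nt; ATG at 38, stop TAA at 62 → 27 nt.
Frame +3: ATG ATT AGA TAA CTT CCC ATG AAG TAT GTG TGA TGA TGG GTC AGA GTG TTG ATT ACA AAT AAG ATT CCG — ATG at 3, stop TAA at 12 → 12 nt; ATG at 21, stop TGA at 33 → 15 nt.
Frame -1: GCG GAA TCT TAT TTG TAA TCA ACA CTC TGA CCC ATC ATC ACA CAT ACT TCA TGG GAA GTT ATC TAA TCA TCA — no ATG→stop ORF.
Frame -2: CGG AAT CTT ATT TGT AAT CAA CAC TCT GAC CCA TCA TCA CAC ATA CTT CAT GGG AAG TTA TCT AAT CAT — no ATG→stop ORF.
Frame -3: GGA ATC TTA TTT GTA ATC AAC ACT CTG ACC CAT CAT CAC ACA TAC TTC ATG GGA AGT TAT CTA ATC ATC — no ATG→stop ORF.
ORFs ≥ 15 nucleotides: frame +1 28–54 (27 nucleotides), frame +2 35–64 (30 nucleotides), frame +2 38–64 (27 nucleotides), frame +3 21–35 (15 nucleotides). Count = 4.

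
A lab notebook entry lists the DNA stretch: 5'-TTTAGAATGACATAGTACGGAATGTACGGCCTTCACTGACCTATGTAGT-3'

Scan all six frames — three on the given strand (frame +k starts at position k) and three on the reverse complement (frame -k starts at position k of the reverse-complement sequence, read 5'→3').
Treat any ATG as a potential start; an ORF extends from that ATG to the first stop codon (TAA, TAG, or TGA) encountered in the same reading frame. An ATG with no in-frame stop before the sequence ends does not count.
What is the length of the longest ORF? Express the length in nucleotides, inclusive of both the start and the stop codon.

18

Reverse complement (5'→3'): ACTACATAGGTCAGTGAAGGCCGTACATTCCGTACTATGTCATTCTAAA
Frame +1: TTT AGA ATG ACA TAG TAC GGA ATG TAC GGC CTT CAC TGA CCT ATG TAG — ATG at 7, stop TAG at 13 → 9 nt; ATG at 22, stop TGA at 37 → 18 nt; ATG at 43, stop TAG at 46 → 6 nt.
Frame +2: TTA GAA TGA CAT AGT ACG GAA TGT ACG GCC TTC ACT GAC CTA TGT AGT — no ATG→stop ORF.
Frame +3: TAG AAT GAC ATA GTA CGG AAT GTA CGG CCT TCA CTG ACC TAT GTA — no ATG→stop ORF.
Frame -1: ACT ACA TAG GTC AGT GAA GGC CGT ACA TTC CGT ACT ATG TCA TTC TAA — ATG at 37, stop TAA at 46 → 12 nt.
Frame -2: CTA CAT AGG TCA GTG AAG GCC GTA CAT TCC GTA CTA TGT CAT TCT AAA — no ATG→stop ORF.
Frame -3: TAC ATA GGT CAG TGA AGG CCG TAC ATT CCG TAC TAT GTC ATT CTA — no ATG→stop ORF.
Longest: frame +1, positions 22–39, 18 nt = 6 codons = 5 aa. → 18 nucleotides.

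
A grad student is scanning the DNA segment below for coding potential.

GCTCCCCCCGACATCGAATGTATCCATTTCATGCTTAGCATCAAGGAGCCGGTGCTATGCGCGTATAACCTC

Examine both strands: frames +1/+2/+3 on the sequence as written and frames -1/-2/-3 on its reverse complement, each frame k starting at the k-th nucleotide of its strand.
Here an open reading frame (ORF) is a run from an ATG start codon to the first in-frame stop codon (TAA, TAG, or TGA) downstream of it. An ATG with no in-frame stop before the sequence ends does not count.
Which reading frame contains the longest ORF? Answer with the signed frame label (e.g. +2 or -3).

Reverse complement (5'→3'): GAGGTTATACGCGCATAGCACCGGCTCCTTGATGCTAAGCATGAAATGGATACATTCGATGTCGGGGGGAGC
Frame +1: GCT CCC CCC GAC ATC GAA TGT ATC CAT TTC ATG CTT AGC ATC AAG GAG CCG GTG CTA TGC GCG TAT AAC CTC — no ATG→stop ORF.
Frame +2: CTC CCC CCG ACA TCG AAT GTA TCC ATT TCA TGC TTA GCA TCA AGG AGC CGG TGC TAT GCG CGT ATA ACC — no ATG→stop ORF.
Frame +3: TCC CCC CGA CAT CGA ATG TAT CCA TTT CAT GCT TAG CAT CAA GGA GCC GGT GCT ATG CGC GTA TAA CCT — ATG at 18, stop TAG at 36 → 21 nt; ATG at 57, stop TAA at 66 → 12 nt.
Frame -1: GAG GTT ATA CGC GCA TAG CAC CGG CTC CTT GAT GCT AAG CAT GAA ATG GAT ACA TTC GAT GTC GGG GGG AGC — no ATG→stop ORF.
Frame -2: AGG TTA TAC GCG CAT AGC ACC GGC TCC TTG ATG CTA AGC ATG AAA TGG ATA CAT TCG ATG TCG GGG GGA — no ATG→stop ORF.
Frame -3: GGT TAT ACG CGC ATA GCA CCG GCT CCT TGA TGC TAA GCA TGA AAT GGA TAC ATT CGA TGT CGG GGG GAG — no ATG→stop ORF.
Longest ORF is 21 nt in frame +3 (positions 18–38).

+3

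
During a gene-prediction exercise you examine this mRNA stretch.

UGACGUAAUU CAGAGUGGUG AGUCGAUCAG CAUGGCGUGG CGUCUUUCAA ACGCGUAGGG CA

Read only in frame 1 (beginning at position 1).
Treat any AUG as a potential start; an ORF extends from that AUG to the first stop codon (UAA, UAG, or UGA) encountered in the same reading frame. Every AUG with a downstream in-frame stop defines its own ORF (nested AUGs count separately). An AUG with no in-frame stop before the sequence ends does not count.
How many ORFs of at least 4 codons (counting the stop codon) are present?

0

Frame 1: UGA CGU AAU UCA GAG UGG UGA GUC GAU CAG CAU GGC GUG GCG UCU UUC AAA CGC GUA GGG — no AUG→stop ORF.
No ORF reaches 4 codons. Count = 0.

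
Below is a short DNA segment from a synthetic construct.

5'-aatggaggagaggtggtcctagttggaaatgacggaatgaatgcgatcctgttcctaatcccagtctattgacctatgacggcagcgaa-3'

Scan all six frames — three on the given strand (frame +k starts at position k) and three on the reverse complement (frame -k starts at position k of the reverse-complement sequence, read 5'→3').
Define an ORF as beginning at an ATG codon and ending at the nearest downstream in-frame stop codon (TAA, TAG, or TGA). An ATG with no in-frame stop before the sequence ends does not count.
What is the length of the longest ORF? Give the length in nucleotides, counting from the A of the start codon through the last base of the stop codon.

Reverse complement (5'→3'): TTCGCTGCCGTCATAGGTCAATAGACTGGGATTAGGAACAGGATCGCATTCATTCCGTCATTTCCAACTAGGACCACCTCTCCTCCATT
Frame +1: AAT GGA GGA GAG GTG GTC CTA GTT GGA AAT GAC GGA ATG AAT GCG ATC CTG TTC CTA ATC CCA GTC TAT TGA CCT ATG ACG GCA GCG — ATG at 37, stop TGA at 70 → 36 nt.
Frame +2: ATG GAG GAG AGG TGG TCC TAG TTG GAA ATG ACG GAA TGA ATG CGA TCC TGT TCC TAA TCC CAG TCT ATT GAC CTA TGA CGG CAG CGA — ATG at 2, stop TAG at 20 → 21 nt; ATG at 29, stop TGA at 38 → 12 nt; ATG at 41, stop TAA at 56 → 18 nt.
Frame +3: TGG AGG AGA GGT GGT CCT AGT TGG AAA TGA CGG AAT GAA TGC GAT CCT GTT CCT AAT CCC AGT CTA TTG ACC TAT GAC GGC AGC GAA — no ATG→stop ORF.
Frame -1: TTC GCT GCC GTC ATA GGT CAA TAG ACT GGG ATT AGG AAC AGG ATC GCA TTC ATT CCG TCA TTT CCA ACT AGG ACC ACC TCT CCT CCA — no ATG→stop ORF.
Frame -2: TCG CTG CCG TCA TAG GTC AAT AGA CTG GGA TTA GGA ACA GGA TCG CAT TCA TTC CGT CAT TTC CAA CTA GGA CCA CCT CTC CTC CAT — no ATG→stop ORF.
Frame -3: CGC TGC CGT CAT AGG TCA ATA GAC TGG GAT TAG GAA CAG GAT CGC ATT CAT TCC GTC ATT TCC AAC TAG GAC CAC CTC TCC TCC ATT — no ATG→stop ORF.
Longest: frame +1, positions 37–72, 36 nt = 12 codons = 11 aa. → 36 nucleotides.

36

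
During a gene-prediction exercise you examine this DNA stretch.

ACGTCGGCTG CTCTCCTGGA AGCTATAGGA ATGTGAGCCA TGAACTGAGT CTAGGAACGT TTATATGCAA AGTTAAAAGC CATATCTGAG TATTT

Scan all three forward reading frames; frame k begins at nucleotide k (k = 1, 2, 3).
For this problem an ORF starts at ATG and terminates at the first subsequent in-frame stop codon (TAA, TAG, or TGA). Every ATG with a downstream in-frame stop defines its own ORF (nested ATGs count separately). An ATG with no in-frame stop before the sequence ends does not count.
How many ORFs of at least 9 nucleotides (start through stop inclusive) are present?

Frame 1: ACG TCG GCT GCT CTC CTG GAA GCT ATA GGA ATG TGA GCC ATG AAC TGA GTC TAG GAA CGT TTA TAT GCA AAG TTA AAA GCC ATA TCT GAG TAT — ATG at 31, stop TGA at 34 → 6 nt; ATG at 40, stop TGA at 46 → 9 nt.
Frame 2: CGT CGG CTG CTC TCC TGG AAG CTA TAG GAA TGT GAG CCA TGA ACT GAG TCT AGG AAC GTT TAT ATG CAA AGT TAA AAG CCA TAT CTG AGT ATT — ATG at 65, stop TAA at 74 → 12 nt.
Frame 3: GTC GGC TGC TCT CCT GGA AGC TAT AGG AAT GTG AGC CAT GAA CTG AGT CTA GGA ACG TTT ATA TGC AAA GTT AAA AGC CAT ATC TGA GTA TTT — no ATG→stop ORF.
ORFs ≥ 9 nucleotides: frame 1 40–48 (9 nucleotides), frame 2 65–76 (12 nucleotides). Count = 2.

2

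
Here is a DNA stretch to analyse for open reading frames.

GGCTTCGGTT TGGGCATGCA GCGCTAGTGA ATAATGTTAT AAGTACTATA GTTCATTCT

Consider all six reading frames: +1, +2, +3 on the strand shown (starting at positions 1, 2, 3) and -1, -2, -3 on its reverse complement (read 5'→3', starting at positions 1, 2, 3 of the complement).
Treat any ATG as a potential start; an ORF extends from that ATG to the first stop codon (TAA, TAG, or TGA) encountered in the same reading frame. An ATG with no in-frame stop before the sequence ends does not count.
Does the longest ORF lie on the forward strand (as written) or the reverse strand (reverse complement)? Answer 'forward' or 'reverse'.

Reverse complement (5'→3'): AGAATGAACTATAGTACTTATAACATTATTCACTAGCGCTGCATGCCCAAACCGAAGCC
Frame +1: GGC TTC GGT TTG GGC ATG CAG CGC TAG TGA ATA ATG TTA TAA GTA CTA TAG TTC ATT — ATG at 16, stop TAG at 25 → 12 nt; ATG at 34, stop TAA at 40 → 9 nt.
Frame +2: GCT TCG GTT TGG GCA TGC AGC GCT AGT GAA TAA TGT TAT AAG TAC TAT AGT TCA TTC — no ATG→stop ORF.
Frame +3: CTT CGG TTT GGG CAT GCA GCG CTA GTG AAT AAT GTT ATA AGT ACT ATA GTT CAT TCT — no ATG→stop ORF.
Frame -1: AGA ATG AAC TAT AGT ACT TAT AAC ATT ATT CAC TAG CGC TGC ATG CCC AAA CCG AAG — ATG at 4, stop TAG at 34 → 33 nt.
Frame -2: GAA TGA ACT ATA GTA CTT ATA ACA TTA TTC ACT AGC GCT GCA TGC CCA AAC CGA AGC — no ATG→stop ORF.
Frame -3: AAT GAA CTA TAG TAC TTA TAA CAT TAT TCA CTA GCG CTG CAT GCC CAA ACC GAA GCC — no ATG→stop ORF.
Forward-strand max 12 nt; reverse-strand max 33 nt. The reverse strand has the longer ORF.

reverse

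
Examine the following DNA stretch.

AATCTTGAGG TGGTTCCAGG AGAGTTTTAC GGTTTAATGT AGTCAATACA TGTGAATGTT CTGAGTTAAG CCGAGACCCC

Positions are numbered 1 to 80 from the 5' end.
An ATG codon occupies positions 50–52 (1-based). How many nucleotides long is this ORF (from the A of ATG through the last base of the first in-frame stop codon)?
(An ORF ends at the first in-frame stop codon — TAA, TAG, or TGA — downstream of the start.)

Codons from position 50: ATG (50–52), TGA (53–55).
TGA is the first in-frame stop; ORF spans 50–55, 6 nucleotides.

6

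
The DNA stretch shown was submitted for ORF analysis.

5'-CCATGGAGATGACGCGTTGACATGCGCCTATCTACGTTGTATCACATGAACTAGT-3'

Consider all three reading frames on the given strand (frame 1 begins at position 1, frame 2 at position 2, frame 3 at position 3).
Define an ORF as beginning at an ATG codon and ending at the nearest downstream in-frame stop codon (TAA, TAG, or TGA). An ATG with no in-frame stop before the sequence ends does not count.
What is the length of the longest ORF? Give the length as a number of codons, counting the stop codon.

Frame 1: CCA TGG AGA TGA CGC GTT GAC ATG CGC CTA TCT ACG TTG TAT CAC ATG AAC TAG — ATG at 22, stop TAG at 52 → 33 nt; ATG at 46, stop TAG at 52 → 9 nt.
Frame 2: CAT GGA GAT GAC GCG TTG ACA TGC GCC TAT CTA CGT TGT ATC ACA TGA ACT AGT — no ATG→stop ORF.
Frame 3: ATG GAG ATG ACG CGT TGA CAT GCG CCT ATC TAC GTT GTA TCA CAT GAA CTA — ATG at 3, stop TGA at 18 → 18 nt; ATG at 9, stop TGA at 18 → 12 nt.
Longest: frame 1, positions 22–54, 33 nt = 11 codons = 10 aa. → 11 codons.

11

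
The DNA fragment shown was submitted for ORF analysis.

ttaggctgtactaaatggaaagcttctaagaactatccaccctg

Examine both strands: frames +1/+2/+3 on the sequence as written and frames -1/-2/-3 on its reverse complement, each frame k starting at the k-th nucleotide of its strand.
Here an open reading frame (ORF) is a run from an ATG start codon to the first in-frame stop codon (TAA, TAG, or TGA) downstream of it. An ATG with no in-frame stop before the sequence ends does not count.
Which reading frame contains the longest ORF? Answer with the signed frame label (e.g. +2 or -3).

+3

Reverse complement (5'→3'): CAGGGTGGATAGTTCTTAGAAGCTTTCCATTTAGTACAGCCTAA
Frame +1: TTA GGC TGT ACT AAA TGG AAA GCT TCT AAG AAC TAT CCA CCC — no ATG→stop ORF.
Frame +2: TAG GCT GTA CTA AAT GGA AAG CTT CTA AGA ACT ATC CAC CCT — no ATG→stop ORF.
Frame +3: AGG CTG TAC TAA ATG GAA AGC TTC TAA GAA CTA TCC ACC CTG — ATG at 15, stop TAA at 27 → 15 nt.
Frame -1: CAG GGT GGA TAG TTC TTA GAA GCT TTC CAT TTA GTA CAG CCT — no ATG→stop ORF.
Frame -2: AGG GTG GAT AGT TCT TAG AAG CTT TCC ATT TAG TAC AGC CTA — no ATG→stop ORF.
Frame -3: GGG TGG ATA GTT CTT AGA AGC TTT CCA TTT AGT ACA GCC TAA — no ATG→stop ORF.
Longest ORF is 15 nt in frame +3 (positions 15–29).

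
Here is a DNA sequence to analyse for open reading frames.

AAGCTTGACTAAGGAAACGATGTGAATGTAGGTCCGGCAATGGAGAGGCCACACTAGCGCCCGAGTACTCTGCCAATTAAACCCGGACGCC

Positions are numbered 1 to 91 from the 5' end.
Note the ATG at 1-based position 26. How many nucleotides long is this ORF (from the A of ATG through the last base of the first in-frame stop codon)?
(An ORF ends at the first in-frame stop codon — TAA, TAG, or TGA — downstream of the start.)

Codons from position 26: ATG (26–28), TAG (29–31).
TAG is the first in-frame stop; ORF spans 26–31, 6 nucleotides.

6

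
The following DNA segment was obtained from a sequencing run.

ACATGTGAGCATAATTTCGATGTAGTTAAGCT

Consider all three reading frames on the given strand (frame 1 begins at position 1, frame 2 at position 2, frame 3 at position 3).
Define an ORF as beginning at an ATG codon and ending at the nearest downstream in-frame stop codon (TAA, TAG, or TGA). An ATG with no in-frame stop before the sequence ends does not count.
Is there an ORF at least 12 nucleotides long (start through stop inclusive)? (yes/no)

Frame 1: ACA TGT GAG CAT AAT TTC GAT GTA GTT AAG — no ATG→stop ORF.
Frame 2: CAT GTG AGC ATA ATT TCG ATG TAG TTA AGC — ATG at 20, stop TAG at 23 → 6 nt.
Frame 3: ATG TGA GCA TAA TTT CGA TGT AGT TAA GCT — ATG at 3, stop TGA at 6 → 6 nt.
Largest ORF found is 6 nucleotides < 12, so no.

no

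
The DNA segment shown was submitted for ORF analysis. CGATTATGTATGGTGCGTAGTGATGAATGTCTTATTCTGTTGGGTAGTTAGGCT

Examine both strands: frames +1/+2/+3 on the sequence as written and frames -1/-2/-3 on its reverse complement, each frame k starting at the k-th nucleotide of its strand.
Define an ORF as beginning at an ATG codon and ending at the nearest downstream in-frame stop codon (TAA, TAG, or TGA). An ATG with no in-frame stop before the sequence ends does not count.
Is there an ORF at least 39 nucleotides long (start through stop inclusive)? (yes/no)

yes

Reverse complement (5'→3'): AGCCTAACTACCCAACAGAATAAGACATTCATCACTACGCACCATACATAATCG
Frame +1: CGA TTA TGT ATG GTG CGT AGT GAT GAA TGT CTT ATT CTG TTG GGT AGT TAG GCT — ATG at 10, stop TAG at 49 → 42 nt.
Frame +2: GAT TAT GTA TGG TGC GTA GTG ATG AAT GTC TTA TTC TGT TGG GTA GTT AGG — no ATG→stop ORF.
Frame +3: ATT ATG TAT GGT GCG TAG TGA TGA ATG TCT TAT TCT GTT GGG TAG TTA GGC — ATG at 6, stop TAG at 18 → 15 nt; ATG at 27, stop TAG at 45 → 21 nt.
Frame -1: AGC CTA ACT ACC CAA CAG AAT AAG ACA TTC ATC ACT ACG CAC CAT ACA TAA TCG — no ATG→stop ORF.
Frame -2: GCC TAA CTA CCC AAC AGA ATA AGA CAT TCA TCA CTA CGC ACC ATA CAT AAT — no ATG→stop ORF.
Frame -3: CCT AAC TAC CCA ACA GAA TAA GAC ATT CAT CAC TAC GCA CCA TAC ATA ATC — no ATG→stop ORF.
Frame +1 has an ORF of 42 nucleotides (positions 10–51) ≥ 39, so yes.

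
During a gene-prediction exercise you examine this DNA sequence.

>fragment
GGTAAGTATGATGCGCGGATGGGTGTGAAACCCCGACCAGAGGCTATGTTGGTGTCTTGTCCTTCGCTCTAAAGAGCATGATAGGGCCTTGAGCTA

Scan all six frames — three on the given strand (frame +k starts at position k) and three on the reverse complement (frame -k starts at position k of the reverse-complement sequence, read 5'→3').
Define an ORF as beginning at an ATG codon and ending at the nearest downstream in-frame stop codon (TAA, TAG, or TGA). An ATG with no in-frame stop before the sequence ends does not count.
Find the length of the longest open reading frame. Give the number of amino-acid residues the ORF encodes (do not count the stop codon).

17

Reverse complement (5'→3'): TAGCTCAAGGCCCTATCATGCTCTTTAGAGCGAAGGACAAGACACCAACATAGCCTCTGGTCGGGGTTTCACACCCATCCGCGCATCATACTTACC
Frame +1: GGT AAG TAT GAT GCG CGG ATG GGT GTG AAA CCC CGA CCA GAG GCT ATG TTG GTG TCT TGT CCT TCG CTC TAA AGA GCA TGA TAG GGC CTT GAG CTA — ATG at 19, stop TAA at 70 → 54 nt; ATG at 46, stop TAA at 70 → 27 nt.
Frame +2: GTA AGT ATG ATG CGC GGA TGG GTG TGA AAC CCC GAC CAG AGG CTA TGT TGG TGT CTT GTC CTT CGC TCT AAA GAG CAT GAT AGG GCC TTG AGC — ATG at 8, stop TGA at 26 → 21 nt; ATG at 11, stop TGA at 26 → 18 nt.
Frame +3: TAA GTA TGA TGC GCG GAT GGG TGT GAA ACC CCG ACC AGA GGC TAT GTT GGT GTC TTG TCC TTC GCT CTA AAG AGC ATG ATA GGG CCT TGA GCT — ATG at 78, stop TGA at 90 → 15 nt.
Frame -1: TAG CTC AAG GCC CTA TCA TGC TCT TTA GAG CGA AGG ACA AGA CAC CAA CAT AGC CTC TGG TCG GGG TTT CAC ACC CAT CCG CGC ATC ATA CTT ACC — no ATG→stop ORF.
Frame -2: AGC TCA AGG CCC TAT CAT GCT CTT TAG AGC GAA GGA CAA GAC ACC AAC ATA GCC TCT GGT CGG GGT TTC ACA CCC ATC CGC GCA TCA TAC TTA — no ATG→stop ORF.
Frame -3: GCT CAA GGC CCT ATC ATG CTC TTT AGA GCG AAG GAC AAG ACA CCA ACA TAG CCT CTG GTC GGG GTT TCA CAC CCA TCC GCG CAT CAT ACT TAC — ATG at 18, stop TAG at 51 → 36 nt.
Longest: frame +1, positions 19–72, 54 nt = 18 codons = 17 aa. → 17 amino acids.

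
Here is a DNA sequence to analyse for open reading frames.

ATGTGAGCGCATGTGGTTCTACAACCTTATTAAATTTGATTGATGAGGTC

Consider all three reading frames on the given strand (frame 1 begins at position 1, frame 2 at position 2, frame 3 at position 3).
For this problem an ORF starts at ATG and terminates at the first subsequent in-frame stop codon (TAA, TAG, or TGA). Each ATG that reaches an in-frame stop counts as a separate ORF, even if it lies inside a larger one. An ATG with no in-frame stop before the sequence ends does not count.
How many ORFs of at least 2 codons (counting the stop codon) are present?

Frame 1: ATG TGA GCG CAT GTG GTT CTA CAA CCT TAT TAA ATT TGA TTG ATG AGG — ATG at 1, stop TGA at 4 → 6 nt.
Frame 2: TGT GAG CGC ATG TGG TTC TAC AAC CTT ATT AAA TTT GAT TGA TGA GGT — ATG at 11, stop TGA at 41 → 33 nt.
Frame 3: GTG AGC GCA TGT GGT TCT ACA ACC TTA TTA AAT TTG ATT GAT GAG GTC — no ATG→stop ORF.
ORFs ≥ 2 codons: frame 1 1–6 (2 codons), frame 2 11–43 (11 codons). Count = 2.

2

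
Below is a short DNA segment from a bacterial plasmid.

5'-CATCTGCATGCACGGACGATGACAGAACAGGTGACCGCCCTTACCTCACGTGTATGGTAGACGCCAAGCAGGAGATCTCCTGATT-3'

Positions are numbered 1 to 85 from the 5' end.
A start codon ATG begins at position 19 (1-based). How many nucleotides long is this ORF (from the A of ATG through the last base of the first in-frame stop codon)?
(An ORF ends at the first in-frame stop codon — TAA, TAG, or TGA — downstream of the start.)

Codons from position 19: ATG (19–21), ACA (22–24), GAA (25–27), CAG (28–30), GTG (31–33), ACC (34–36), GCC (37–39), CTT (40–42), ACC (43–45), TCA (46–48), CGT (49–51), GTA (52–54), TGG (55–57), TAG (58–60).
TAG is the first in-frame stop; ORF spans 19–60, 42 nucleotides.

42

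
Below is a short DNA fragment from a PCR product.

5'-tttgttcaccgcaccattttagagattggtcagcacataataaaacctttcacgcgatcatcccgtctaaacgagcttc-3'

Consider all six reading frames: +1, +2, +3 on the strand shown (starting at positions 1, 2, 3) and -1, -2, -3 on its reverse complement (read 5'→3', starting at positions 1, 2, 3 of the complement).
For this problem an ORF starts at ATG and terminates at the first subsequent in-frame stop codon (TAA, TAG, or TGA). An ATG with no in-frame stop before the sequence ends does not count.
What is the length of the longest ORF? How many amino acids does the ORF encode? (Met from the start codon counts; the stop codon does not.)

3

Reverse complement (5'→3'): GAAGCTCGTTTAGACGGGATGATCGCGTGAAAGGTTTTATTATGTGCTGACCAATCTCTAAAATGGTGCGGTGAACAAA
Frame +1: TTT GTT CAC CGC ACC ATT TTA GAG ATT GGT CAG CAC ATA ATA AAA CCT TTC ACG CGA TCA TCC CGT CTA AAC GAG CTT — no ATG→stop ORF.
Frame +2: TTG TTC ACC GCA CCA TTT TAG AGA TTG GTC AGC ACA TAA TAA AAC CTT TCA CGC GAT CAT CCC GTC TAA ACG AGC TTC — no ATG→stop ORF.
Frame +3: TGT TCA CCG CAC CAT TTT AGA GAT TGG TCA GCA CAT AAT AAA ACC TTT CAC GCG ATC ATC CCG TCT AAA CGA GCT — no ATG→stop ORF.
Frame -1: GAA GCT CGT TTA GAC GGG ATG ATC GCG TGA AAG GTT TTA TTA TGT GCT GAC CAA TCT CTA AAA TGG TGC GGT GAA CAA — ATG at 19, stop TGA at 28 → 12 nt.
Frame -2: AAG CTC GTT TAG ACG GGA TGA TCG CGT GAA AGG TTT TAT TAT GTG CTG ACC AAT CTC TAA AAT GGT GCG GTG AAC AAA — no ATG→stop ORF.
Frame -3: AGC TCG TTT AGA CGG GAT GAT CGC GTG AAA GGT TTT ATT ATG TGC TGA CCA ATC TCT AAA ATG GTG CGG TGA ACA — ATG at 42, stop TGA at 48 → 9 nt; ATG at 63, stop TGA at 72 → 12 nt.
Longest: frame -1, positions 19–30, 12 nt = 4 codons = 3 aa. → 3 amino acids.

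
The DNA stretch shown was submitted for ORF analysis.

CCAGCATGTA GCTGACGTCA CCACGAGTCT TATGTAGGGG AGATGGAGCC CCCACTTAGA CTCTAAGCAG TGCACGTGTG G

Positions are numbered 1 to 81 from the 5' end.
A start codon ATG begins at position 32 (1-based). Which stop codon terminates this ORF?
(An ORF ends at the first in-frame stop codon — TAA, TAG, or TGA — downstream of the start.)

TAG

Codons from position 32: ATG (32–34), TAG (35–37).
The first in-frame stop codon is TAG.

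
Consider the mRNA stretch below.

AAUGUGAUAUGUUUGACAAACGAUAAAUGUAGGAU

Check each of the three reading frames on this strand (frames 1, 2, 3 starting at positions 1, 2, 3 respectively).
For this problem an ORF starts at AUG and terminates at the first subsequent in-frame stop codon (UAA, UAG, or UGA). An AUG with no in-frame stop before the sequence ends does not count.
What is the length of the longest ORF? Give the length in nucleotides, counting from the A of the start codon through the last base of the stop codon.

Frame 1: AAU GUG AUA UGU UUG ACA AAC GAU AAA UGU AGG — no AUG→stop ORF.
Frame 2: AUG UGA UAU GUU UGA CAA ACG AUA AAU GUA GGA — AUG at 2, stop UGA at 5 → 6 nt.
Frame 3: UGU GAU AUG UUU GAC AAA CGA UAA AUG UAG GAU — AUG at 9, stop UAA at 24 → 18 nt; AUG at 27, stop UAG at 30 → 6 nt.
Longest: frame 3, positions 9–26, 18 nt = 6 codons = 5 aa. → 18 nucleotides.

18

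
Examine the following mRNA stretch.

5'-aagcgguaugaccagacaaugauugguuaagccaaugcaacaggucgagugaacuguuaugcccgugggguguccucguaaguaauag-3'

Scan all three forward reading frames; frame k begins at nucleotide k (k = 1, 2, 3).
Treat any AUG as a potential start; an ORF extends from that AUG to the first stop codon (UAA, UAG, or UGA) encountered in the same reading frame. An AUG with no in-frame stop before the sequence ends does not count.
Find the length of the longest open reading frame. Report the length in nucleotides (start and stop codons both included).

27

Frame 1: AAG CGG UAU GAC CAG ACA AUG AUU GGU UAA GCC AAU GCA ACA GGU CGA GUG AAC UGU UAU GCC CGU GGG GUG UCC UCG UAA GUA AUA — AUG at 19, stop UAA at 28 → 12 nt.
Frame 2: AGC GGU AUG ACC AGA CAA UGA UUG GUU AAG CCA AUG CAA CAG GUC GAG UGA ACU GUU AUG CCC GUG GGG UGU CCU CGU AAG UAA UAG — AUG at 8, stop UGA at 20 → 15 nt; AUG at 35, stop UGA at 50 → 18 nt; AUG at 59, stop UAA at 83 → 27 nt.
Frame 3: GCG GUA UGA CCA GAC AAU GAU UGG UUA AGC CAA UGC AAC AGG UCG AGU GAA CUG UUA UGC CCG UGG GGU GUC CUC GUA AGU AAU — no AUG→stop ORF.
Longest: frame 2, positions 59–85, 27 nt = 9 codons = 8 aa. → 27 nucleotides.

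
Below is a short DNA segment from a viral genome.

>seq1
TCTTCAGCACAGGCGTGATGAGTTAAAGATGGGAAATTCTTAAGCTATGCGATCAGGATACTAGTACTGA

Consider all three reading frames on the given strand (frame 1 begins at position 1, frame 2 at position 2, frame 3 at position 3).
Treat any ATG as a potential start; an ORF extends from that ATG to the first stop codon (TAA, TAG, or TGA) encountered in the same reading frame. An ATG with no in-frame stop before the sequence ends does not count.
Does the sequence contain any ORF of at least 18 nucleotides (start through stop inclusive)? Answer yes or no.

Frame 1: TCT TCA GCA CAG GCG TGA TGA GTT AAA GAT GGG AAA TTC TTA AGC TAT GCG ATC AGG ATA CTA GTA CTG — no ATG→stop ORF.
Frame 2: CTT CAG CAC AGG CGT GAT GAG TTA AAG ATG GGA AAT TCT TAA GCT ATG CGA TCA GGA TAC TAG TAC TGA — ATG at 29, stop TAA at 41 → 15 nt; ATG at 47, stop TAG at 62 → 18 nt.
Frame 3: TTC AGC ACA GGC GTG ATG AGT TAA AGA TGG GAA ATT CTT AAG CTA TGC GAT CAG GAT ACT AGT ACT — ATG at 18, stop TAA at 24 → 9 nt.
Frame 2 has an ORF of 18 nucleotides (positions 47–64) ≥ 18, so yes.

yes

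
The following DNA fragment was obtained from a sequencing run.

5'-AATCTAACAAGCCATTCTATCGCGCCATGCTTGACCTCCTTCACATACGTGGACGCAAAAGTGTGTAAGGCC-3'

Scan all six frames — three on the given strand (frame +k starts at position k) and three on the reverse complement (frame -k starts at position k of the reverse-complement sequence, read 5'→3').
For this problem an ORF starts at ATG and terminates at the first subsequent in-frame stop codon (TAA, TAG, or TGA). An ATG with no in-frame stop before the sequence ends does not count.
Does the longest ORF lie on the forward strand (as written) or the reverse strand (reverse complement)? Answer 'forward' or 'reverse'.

forward

Reverse complement (5'→3'): GGCCTTACACACTTTTGCGTCCACGTATGTGAAGGAGGTCAAGCATGGCGCGATAGAATGGCTTGTTAGATT
Frame +1: AAT CTA ACA AGC CAT TCT ATC GCG CCA TGC TTG ACC TCC TTC ACA TAC GTG GAC GCA AAA GTG TGT AAG GCC — no ATG→stop ORF.
Frame +2: ATC TAA CAA GCC ATT CTA TCG CGC CAT GCT TGA CCT CCT TCA CAT ACG TGG ACG CAA AAG TGT GTA AGG — no ATG→stop ORF.
Frame +3: TCT AAC AAG CCA TTC TAT CGC GCC ATG CTT GAC CTC CTT CAC ATA CGT GGA CGC AAA AGT GTG TAA GGC — ATG at 27, stop TAA at 66 → 42 nt.
Frame -1: GGC CTT ACA CAC TTT TGC GTC CAC GTA TGT GAA GGA GGT CAA GCA TGG CGC GAT AGA ATG GCT TGT TAG ATT — ATG at 58, stop TAG at 67 → 12 nt.
Frame -2: GCC TTA CAC ACT TTT GCG TCC ACG TAT GTG AAG GAG GTC AAG CAT GGC GCG ATA GAA TGG CTT GTT AGA — no ATG→stop ORF.
Frame -3: CCT TAC ACA CTT TTG CGT CCA CGT ATG TGA AGG AGG TCA AGC ATG GCG CGA TAG AAT GGC TTG TTA GAT — ATG at 27, stop TGA at 30 → 6 nt; ATG at 45, stop TAG at 54 → 12 nt.
Forward-strand max 42 nt; reverse-strand max 12 nt. The forward strand has the longer ORF.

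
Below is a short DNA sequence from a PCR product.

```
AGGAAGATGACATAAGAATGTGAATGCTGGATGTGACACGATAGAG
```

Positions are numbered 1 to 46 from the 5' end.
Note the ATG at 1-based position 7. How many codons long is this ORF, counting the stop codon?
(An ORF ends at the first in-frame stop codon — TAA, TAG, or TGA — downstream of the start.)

Codons from position 7: ATG (7–9), ACA (10–12), TAA (13–15).
TAA is the first in-frame stop; that's 3 codons including the stop.

3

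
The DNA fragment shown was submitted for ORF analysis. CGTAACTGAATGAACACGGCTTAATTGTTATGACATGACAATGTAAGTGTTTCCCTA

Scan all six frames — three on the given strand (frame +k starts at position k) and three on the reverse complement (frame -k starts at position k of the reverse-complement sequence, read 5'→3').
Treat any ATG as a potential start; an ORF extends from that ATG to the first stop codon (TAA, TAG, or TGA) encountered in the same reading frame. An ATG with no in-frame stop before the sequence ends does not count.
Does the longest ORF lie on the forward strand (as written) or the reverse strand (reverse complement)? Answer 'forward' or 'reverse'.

Reverse complement (5'→3'): TAGGGAAACACTTACATTGTCATGTCATAACAATTAAGCCGTGTTCATTCAGTTACG
Frame +1: CGT AAC TGA ATG AAC ACG GCT TAA TTG TTA TGA CAT GAC AAT GTA AGT GTT TCC CTA — ATG at 10, stop TAA at 22 → 15 nt.
Frame +2: GTA ACT GAA TGA ACA CGG CTT AAT TGT TAT GAC ATG ACA ATG TAA GTG TTT CCC — ATG at 35, stop TAA at 44 → 12 nt; ATG at 41, stop TAA at 44 → 6 nt.
Frame +3: TAA CTG AAT GAA CAC GGC TTA ATT GTT ATG ACA TGA CAA TGT AAG TGT TTC CCT — ATG at 30, stop TGA at 36 → 9 nt.
Frame -1: TAG GGA AAC ACT TAC ATT GTC ATG TCA TAA CAA TTA AGC CGT GTT CAT TCA GTT ACG — ATG at 22, stop TAA at 28 → 9 nt.
Frame -2: AGG GAA ACA CTT ACA TTG TCA TGT CAT AAC AAT TAA GCC GTG TTC ATT CAG TTA — no ATG→stop ORF.
Frame -3: GGG AAA CAC TTA CAT TGT CAT GTC ATA ACA ATT AAG CCG TGT TCA TTC AGT TAC — no ATG→stop ORF.
Forward-strand max 15 nt; reverse-strand max 9 nt. The forward strand has the longer ORF.

forward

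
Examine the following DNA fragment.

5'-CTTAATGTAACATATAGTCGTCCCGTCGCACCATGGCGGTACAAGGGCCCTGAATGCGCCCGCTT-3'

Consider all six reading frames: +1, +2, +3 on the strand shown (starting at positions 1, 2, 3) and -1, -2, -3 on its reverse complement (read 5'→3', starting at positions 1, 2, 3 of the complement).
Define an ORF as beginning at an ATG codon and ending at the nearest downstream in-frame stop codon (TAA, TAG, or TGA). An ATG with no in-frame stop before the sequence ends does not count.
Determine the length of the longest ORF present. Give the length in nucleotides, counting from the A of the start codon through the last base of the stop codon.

Reverse complement (5'→3'): AAGCGGGCGCATTCAGGGCCCTTGTACCGCCATGGTGCGACGGGACGACTATATGTTACATTAAG
Frame +1: CTT AAT GTA ACA TAT AGT CGT CCC GTC GCA CCA TGG CGG TAC AAG GGC CCT GAA TGC GCC CGC — no ATG→stop ORF.
Frame +2: TTA ATG TAA CAT ATA GTC GTC CCG TCG CAC CAT GGC GGT ACA AGG GCC CTG AAT GCG CCC GCT — ATG at 5, stop TAA at 8 → 6 nt.
Frame +3: TAA TGT AAC ATA TAG TCG TCC CGT CGC ACC ATG GCG GTA CAA GGG CCC TGA ATG CGC CCG CTT — ATG at 33, stop TGA at 51 → 21 nt.
Frame -1: AAG CGG GCG CAT TCA GGG CCC TTG TAC CGC CAT GGT GCG ACG GGA CGA CTA TAT GTT ACA TTA — no ATG→stop ORF.
Frame -2: AGC GGG CGC ATT CAG GGC CCT TGT ACC GCC ATG GTG CGA CGG GAC GAC TAT ATG TTA CAT TAA — ATG at 32, stop TAA at 62 → 33 nt; ATG at 53, stop TAA at 62 → 12 nt.
Frame -3: GCG GGC GCA TTC AGG GCC CTT GTA CCG CCA TGG TGC GAC GGG ACG ACT ATA TGT TAC ATT AAG — no ATG→stop ORF.
Longest: frame -2, positions 32–64, 33 nt = 11 codons = 10 aa. → 33 nucleotides.

33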